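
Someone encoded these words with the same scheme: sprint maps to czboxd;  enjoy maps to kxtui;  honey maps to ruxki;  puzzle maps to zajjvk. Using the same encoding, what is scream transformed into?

cmbkgw

Vowels shift forward by 6 and consonants shift forward by 10.
On scream: s(cons)+10=c, c(cons)+10=m, r(cons)+10=b, e(vowel)+6=k, a(vowel)+6=g, m(cons)+10=w.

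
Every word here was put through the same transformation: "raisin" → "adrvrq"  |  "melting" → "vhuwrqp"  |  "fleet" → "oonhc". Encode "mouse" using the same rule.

Shifts by position in raisin: pos 0: r→a (+9), pos 1: a→d (+3), pos 2: i→r (+9), pos 3: s→v (+3) — repeating every 2. The shifts repeat in a cycle of length 2: positions 0,1,… shift by +9, +3, then the pattern repeats.
On mouse: m+9=v, o+3=r, u+9=d, s+3=v, e+9=n.

vrdvn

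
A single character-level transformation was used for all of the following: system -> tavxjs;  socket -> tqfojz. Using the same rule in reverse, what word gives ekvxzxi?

disturb

In system: s→t is +1, y→a is +2, s→v is +3, t→x is +4 — the shift increases by 1 each position. Letter i (0-indexed) is shifted by i+1, so successive shifts are 1, 2, 3, ….
Reversing it on ekvxzxi: e−1=d, k−2=i, v−3=s, x−4=t, z−5=u, x−6=r, i−7=b.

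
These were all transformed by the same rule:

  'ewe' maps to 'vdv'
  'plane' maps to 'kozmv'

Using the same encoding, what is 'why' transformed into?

Each pair mirrors across the alphabet (e↔v, w↔d, e↔v): positions sum to 25. Letters are reflected about the middle of the alphabet (position → 25−position): Atbash.
On why: w↔d, h↔s, y↔b.

dsb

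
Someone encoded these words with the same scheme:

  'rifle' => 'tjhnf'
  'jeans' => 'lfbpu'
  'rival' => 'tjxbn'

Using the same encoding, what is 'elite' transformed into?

fnjvf

The shift depends on letter class: consonant r→t is +2, but vowel i→j is +1. The rule splits by letter class: vowels +1, consonants +2.
On elite: e(vowel)+1=f, l(cons)+2=n, i(vowel)+1=j, t(cons)+2=v, e(vowel)+1=f.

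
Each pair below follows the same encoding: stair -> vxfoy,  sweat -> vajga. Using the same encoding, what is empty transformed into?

In stair: s→v is +3, t→x is +4, a→f is +5, i→o is +6 — the shift increases by 1 each position. Each letter shifts forward by (position + 3), i.e. 3, 4, 5, … — the shift grows by one for each successive letter.
For empty: e+3=h, m+4=q, p+5=u, t+6=z, y+7=f.

hquzf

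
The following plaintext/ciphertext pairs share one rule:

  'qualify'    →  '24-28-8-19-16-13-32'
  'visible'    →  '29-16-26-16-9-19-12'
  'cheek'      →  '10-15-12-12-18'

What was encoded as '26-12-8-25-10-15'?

search

q is letter #17 and maps to 24: an offset of 7. Each letter is replaced by its alphabet position (a=1..z=26) + 7.
Reversing it on 26-12-8-25-10-15: 26→(26−7)÷1=19=s, 12→(12−7)÷1=5=e, 8→(8−7)÷1=1=a, 25→(25−7)÷1=18=r, 10→(10−7)÷1=3=c, 15→(15−7)÷1=8=h.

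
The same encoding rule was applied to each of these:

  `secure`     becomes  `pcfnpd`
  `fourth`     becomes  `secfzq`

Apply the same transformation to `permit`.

The output letters match the input read backwards, each shifted +11: secure reversed is eruces. Read the word backwards and shift each letter +11.
Applying it to permit: reverse → timrep; then shift: t+11=e, i+11=t, m+11=x, r+11=c, e+11=p, p+11=a.

etxcpa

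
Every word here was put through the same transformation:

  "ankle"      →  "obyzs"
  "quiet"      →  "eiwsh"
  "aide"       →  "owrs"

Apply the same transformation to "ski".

Compare letters: a→o is +14, n→b is +14, k→y is +14 — a constant shift. This is a Caesar cipher with shift 14.
On ski: s+14=g, k+14=y, i+14=w.

gyw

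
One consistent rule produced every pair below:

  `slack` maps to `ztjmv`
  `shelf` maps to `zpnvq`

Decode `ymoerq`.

refuge

In slack: s→z is +7, l→t is +8, a→j is +9, c→m is +10 — the shift increases by 1 each position. Letter i (0-indexed) is shifted by i+7, so successive shifts are 7, 8, 9, ….
Decoding ymoerq: y−7=r, m−8=e, o−9=f, e−10=u, r−11=g, q−12=e.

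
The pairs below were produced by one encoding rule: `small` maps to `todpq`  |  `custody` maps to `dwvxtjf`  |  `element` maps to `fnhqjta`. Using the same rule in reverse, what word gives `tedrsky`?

In small: s→t is +1, m→o is +2, a→d is +3, l→p is +4 — the shift increases by 1 each position. Each letter shifts forward by (position + 1), i.e. 1, 2, 3, … — the shift grows by one for each successive letter.
Decoding tedrsky: t−1=s, e−2=c, d−3=a, r−4=n, s−5=n, k−6=e, y−7=r.

scanner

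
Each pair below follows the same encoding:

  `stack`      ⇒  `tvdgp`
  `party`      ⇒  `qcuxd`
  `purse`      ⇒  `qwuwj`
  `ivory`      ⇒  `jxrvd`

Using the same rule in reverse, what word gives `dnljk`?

In stack: s→t is +1, t→v is +2, a→d is +3, c→g is +4 — the shift increases by 1 each position. Each letter shifts forward by (position + 1), i.e. 1, 2, 3, … — the shift grows by one for each successive letter.
Undoing it on dnljk: d−1=c, n−2=l, l−3=i, j−4=f, k−5=f.

cliff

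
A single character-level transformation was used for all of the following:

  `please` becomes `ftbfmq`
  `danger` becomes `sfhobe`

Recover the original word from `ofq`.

Read the word backwards and shift each letter +1.
Decoding ofq: shift back: o−1=n, f−1=e, q−1=p → nep; then reverse → pen.

pen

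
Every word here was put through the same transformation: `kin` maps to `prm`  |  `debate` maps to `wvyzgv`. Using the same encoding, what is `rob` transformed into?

Letters are reflected about the middle of the alphabet (position → 25−position): Atbash.
Applying it to rob: r↔i, o↔l, b↔y.

ily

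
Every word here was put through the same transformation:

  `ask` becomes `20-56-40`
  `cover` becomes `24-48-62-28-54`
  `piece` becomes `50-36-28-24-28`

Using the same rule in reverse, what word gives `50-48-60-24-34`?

pouch

a(#1)→20 and s(#19)→56: differences scale by 2, so n = 2·pos + 18. With a=1..z=26, the number is 2·pos + 18.
Undoing it on 50-48-60-24-34: 50→(50−18)÷2=16=p, 48→(48−18)÷2=15=o, 60→(60−18)÷2=21=u, 24→(24−18)÷2=3=c, 34→(34−18)÷2=8=h.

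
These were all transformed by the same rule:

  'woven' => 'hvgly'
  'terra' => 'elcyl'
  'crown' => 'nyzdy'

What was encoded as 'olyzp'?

Shifts by position in woven: pos 0: w→h (+11), pos 1: o→v (+7), pos 2: v→g (+11), pos 3: e→l (+7) — repeating every 2. It's a Vigenère-style cipher with numeric key [11,7]: position i shifts by key[i mod 2].
Decoding olyzp: o−11=d, l−7=e, y−11=n, z−7=s, p−11=e.

dense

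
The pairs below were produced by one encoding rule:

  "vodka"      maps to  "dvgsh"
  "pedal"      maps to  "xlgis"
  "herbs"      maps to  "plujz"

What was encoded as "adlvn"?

swing

A repeating key of period 3 is used — shifts +8, +7, +3 over and over.
Undoing it on adlvn: a−8=s, d−7=w, l−3=i, v−8=n, n−7=g.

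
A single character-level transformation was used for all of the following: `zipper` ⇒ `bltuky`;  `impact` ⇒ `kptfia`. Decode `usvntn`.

In zipper: z→b is +2, i→l is +3, p→t is +4, p→u is +5 — the shift increases by 1 each position. The shift increases by 1 at each position, starting from +2: 2, 3, 4, ….
Decoding usvntn: u−2=s, s−3=p, v−4=r, n−5=i, t−6=n, n−7=g.

spring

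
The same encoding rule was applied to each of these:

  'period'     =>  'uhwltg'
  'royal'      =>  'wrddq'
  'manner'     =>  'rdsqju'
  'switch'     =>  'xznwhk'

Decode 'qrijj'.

Shifts by position in period: pos 0: p→u (+5), pos 1: e→h (+3), pos 2: r→w (+5), pos 3: i→l (+3) — repeating every 2. The shifts repeat in a cycle of length 2: positions 0,1,… shift by +5, +3, then the pattern repeats.
Decoding qrijj: q−5=l, r−3=o, i−5=d, j−3=g, j−5=e.

lodge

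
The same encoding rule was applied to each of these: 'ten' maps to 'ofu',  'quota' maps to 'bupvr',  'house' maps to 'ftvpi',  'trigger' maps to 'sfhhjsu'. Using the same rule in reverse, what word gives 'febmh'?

The output letters match the input read backwards, each shifted +1: ten reversed is net. The word is reversed, then every letter is shifted forward by 1.
Reversing it on febmh: shift back: f−1=e, e−1=d, b−1=a, m−1=l, h−1=g → edalg; then reverse → glade.

glade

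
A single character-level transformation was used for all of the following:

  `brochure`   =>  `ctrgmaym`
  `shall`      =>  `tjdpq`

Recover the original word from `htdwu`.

In brochure: b→c is +1, r→t is +2, o→r is +3, c→g is +4 — the shift increases by 1 each position. Letter i (0-indexed) is shifted by i+1, so successive shifts are 1, 2, 3, ….
Reversing it on htdwu: h−1=g, t−2=r, d−3=a, w−4=s, u−5=p.

grasp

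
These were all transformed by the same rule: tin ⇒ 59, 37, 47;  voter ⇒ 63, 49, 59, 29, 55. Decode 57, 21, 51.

t(#20)→59 and i(#9)→37: differences scale by 2, so n = 2·pos + 19. With a=1..z=26, the number is 2·pos + 19.
Reversing it on 57, 21, 51: 57→(57−19)÷2=19=s, 21→(21−19)÷2=1=a, 51→(51−19)÷2=16=p.

sap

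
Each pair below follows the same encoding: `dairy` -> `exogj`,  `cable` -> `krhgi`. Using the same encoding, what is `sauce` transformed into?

kiagy

The output letters match the input read backwards, each shifted +6: dairy reversed is yriad. Two steps: reverse the string, then apply a Caesar shift of +6.
Applying it to sauce: reverse → ecuas; then shift: e+6=k, c+6=i, u+6=a, a+6=g, s+6=y.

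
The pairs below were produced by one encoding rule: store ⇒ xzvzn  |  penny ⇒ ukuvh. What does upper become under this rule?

In store: s→x is +5, t→z is +6, o→v is +7, r→z is +8 — the shift increases by 1 each position. Each letter shifts forward by (position + 5), i.e. 5, 6, 7, … — the shift grows by one for each successive letter.
Applying it to upper: u+5=z, p+6=v, p+7=w, e+8=m, r+9=a.

zvwma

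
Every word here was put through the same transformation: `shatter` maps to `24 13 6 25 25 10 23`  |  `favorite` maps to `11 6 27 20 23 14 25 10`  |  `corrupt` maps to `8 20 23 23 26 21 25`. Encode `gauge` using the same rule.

12 6 26 12 10

s is letter #19 and maps to 24: an offset of 5. The number is (letter's place in the alphabet, a=1) + 5.
Applying it to gauge: g=7→12, a=1→6, u=21→26, g=7→12, e=5→10.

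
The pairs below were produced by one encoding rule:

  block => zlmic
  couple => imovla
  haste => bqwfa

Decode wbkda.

b(1)→z(25) and l(11)→l(11) fit y≡9x+16 (mod 26); the inverse of 9 mod 26 is 3. Each letter's alphabet position (a=0..z=25) is mapped through 9·x+16 mod 26 — an affine cipher.
Reversing it on wbkda: w(22)→3·(22−16)≡18=s; b(1)→3·(1−16)≡7=h; k(10)→3·(10−16)≡8=i; d(3)→3·(3−16)≡13=n; a(0)→3·(0−16)≡4=e (all mod 26).

shine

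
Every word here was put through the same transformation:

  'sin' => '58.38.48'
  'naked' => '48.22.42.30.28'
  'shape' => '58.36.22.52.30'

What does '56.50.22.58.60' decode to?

s(#19)→58 and i(#9)→38: differences scale by 2, so n = 2·pos + 20. Each letter becomes 2×(its alphabet position, a=1..z=26) + 20.
Undoing it on 56.50.22.58.60: 56→(56−20)÷2=18=r, 50→(50−20)÷2=15=o, 22→(22−20)÷2=1=a, 58→(58−20)÷2=19=s, 60→(60−20)÷2=20=t.

roast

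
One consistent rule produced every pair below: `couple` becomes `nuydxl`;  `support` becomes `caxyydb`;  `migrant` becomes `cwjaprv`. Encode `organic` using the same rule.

The output letters match the input read backwards, each shifted +9: couple reversed is elpuoc. Two steps: reverse the string, then apply a Caesar shift of +9.
On organic: reverse → cinagro; then shift: c+9=l, i+9=r, n+9=w, a+9=j, g+9=p, r+9=a, o+9=x.

lrwjpax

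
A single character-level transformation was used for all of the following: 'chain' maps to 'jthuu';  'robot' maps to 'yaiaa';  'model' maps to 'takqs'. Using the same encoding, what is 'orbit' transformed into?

A repeating key of period 2 is used — shifts +7, +12 over and over.
Applying it to orbit: o+7=v, r+12=d, b+7=i, i+12=u, t+7=a.

vdiua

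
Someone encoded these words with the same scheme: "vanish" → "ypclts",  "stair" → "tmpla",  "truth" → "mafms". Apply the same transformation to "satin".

Each letter's alphabet position (a=0..z=25) is mapped through 19·x+15 mod 26 — an affine cipher.
On satin: s(18)→19·18+15≡19=t; a(0)→19·0+15≡15=p; t(19)→19·19+15≡12=m; i(8)→19·8+15≡11=l; n(13)→19·13+15≡2=c (all mod 26).

tpmlc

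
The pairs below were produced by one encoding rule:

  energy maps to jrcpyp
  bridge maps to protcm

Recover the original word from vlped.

steak

Two steps: reverse the string, then apply a Caesar shift of +11.
Decoding vlped: shift back: v−11=k, l−11=a, p−11=e, e−11=t, d−11=s → kaets; then reverse → steak.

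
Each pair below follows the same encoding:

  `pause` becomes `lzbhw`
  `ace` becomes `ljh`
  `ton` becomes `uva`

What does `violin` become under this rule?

upsvpc

The output letters match the input read backwards, each shifted +7: pause reversed is esuap. Read the word backwards and shift each letter +7.
For violin: reverse → niloiv; then shift: n+7=u, i+7=p, l+7=s, o+7=v, i+7=p, v+7=c.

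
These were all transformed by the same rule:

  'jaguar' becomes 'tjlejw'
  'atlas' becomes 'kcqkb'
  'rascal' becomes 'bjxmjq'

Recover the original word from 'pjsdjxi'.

fantasy

Shifts by position in jaguar: pos 0: j→t (+10), pos 1: a→j (+9), pos 2: g→l (+5), pos 3: u→e (+10), pos 4: a→j (+9), pos 5: r→w (+5) — repeating every 3. The shifts repeat in a cycle of length 3: positions 0,1,… shift by +10, +9, +5, then the pattern repeats.
Reversing it on pjsdjxi: p−10=f, j−9=a, s−5=n, d−10=t, j−9=a, x−5=s, i−10=y.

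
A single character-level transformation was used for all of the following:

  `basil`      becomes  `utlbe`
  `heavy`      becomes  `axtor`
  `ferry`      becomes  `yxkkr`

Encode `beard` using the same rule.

uxtkw

Compare letters: b→u is +19, a→t is +19, s→l is +19 — a constant shift. Each letter is shifted forward by 19 in the alphabet (a Caesar shift of +19).
Applying it to beard: b+19=u, e+19=x, a+19=t, r+19=k, d+19=w.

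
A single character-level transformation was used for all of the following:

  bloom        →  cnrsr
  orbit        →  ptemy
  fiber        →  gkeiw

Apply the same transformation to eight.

fkjly

Letter i (0-indexed) is shifted by i+1, so successive shifts are 1, 2, 3, ….
On eight: e+1=f, i+2=k, g+3=j, h+4=l, t+5=y.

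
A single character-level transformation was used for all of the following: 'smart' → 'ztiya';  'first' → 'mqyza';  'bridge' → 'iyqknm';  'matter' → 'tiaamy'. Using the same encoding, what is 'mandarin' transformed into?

The shift depends on letter class: consonant s→z is +7, but vowel a→i is +8. Vowels shift forward by 8 and consonants shift forward by 7.
On mandarin: m(cons)+7=t, a(vowel)+8=i, n(cons)+7=u, d(cons)+7=k, a(vowel)+8=i, r(cons)+7=y, i(vowel)+8=q, n(cons)+7=u.

tiukiyqu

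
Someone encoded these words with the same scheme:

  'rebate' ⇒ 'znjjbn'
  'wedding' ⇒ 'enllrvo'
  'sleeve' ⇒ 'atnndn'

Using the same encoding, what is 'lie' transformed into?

The shift depends on letter class: consonant r→z is +8, but vowel e→n is +9. Vowels shift forward by 9 and consonants shift forward by 8.
For lie: l(cons)+8=t, i(vowel)+9=r, e(vowel)+9=n.

trn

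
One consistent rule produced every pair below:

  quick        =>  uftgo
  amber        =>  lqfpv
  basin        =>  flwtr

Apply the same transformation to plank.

tplro

Two shifts are in play — +11 for a/e/i/o/u, +4 for every other letter.
On plank: p(cons)+4=t, l(cons)+4=p, a(vowel)+11=l, n(cons)+4=r, k(cons)+4=o.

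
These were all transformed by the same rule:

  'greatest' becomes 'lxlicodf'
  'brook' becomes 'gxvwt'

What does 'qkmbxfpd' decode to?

leftover

In greatest: g→l is +5, r→x is +6, e→l is +7, a→i is +8 — the shift increases by 1 each position. Each letter shifts forward by (position + 5), i.e. 5, 6, 7, … — the shift grows by one for each successive letter.
Reversing it on qkmbxfpd: q−5=l, k−6=e, m−7=f, b−8=t, x−9=o, f−10=v, p−11=e, d−12=r.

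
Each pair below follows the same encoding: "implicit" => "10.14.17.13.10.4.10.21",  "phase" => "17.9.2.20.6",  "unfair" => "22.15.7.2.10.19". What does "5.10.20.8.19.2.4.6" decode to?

i is letter #9 and maps to 10: an offset of 1. Each letter is replaced by its alphabet position (a=1..z=26) + 1.
Undoing it on 5.10.20.8.19.2.4.6: 5→(5−1)÷1=4=d, 10→(10−1)÷1=9=i, 20→(20−1)÷1=19=s, 8→(8−1)÷1=7=g, 19→(19−1)÷1=18=r, 2→(2−1)÷1=1=a, 4→(4−1)÷1=3=c, 6→(6−1)÷1=5=e.

disgrace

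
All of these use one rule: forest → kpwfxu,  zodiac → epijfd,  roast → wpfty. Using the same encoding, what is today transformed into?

ypibd

Shifts by position in forest: pos 0: f→k (+5), pos 1: o→p (+1), pos 2: r→w (+5), pos 3: e→f (+1) — repeating every 2. It's a Vigenère-style cipher with numeric key [5,1]: position i shifts by key[i mod 2].
For today: t+5=y, o+1=p, d+5=i, a+1=b, y+5=d.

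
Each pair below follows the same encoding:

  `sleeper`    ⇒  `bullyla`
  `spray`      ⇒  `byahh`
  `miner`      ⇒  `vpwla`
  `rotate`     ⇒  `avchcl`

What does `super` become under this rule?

The shift depends on letter class: consonant s→b is +9, but vowel e→l is +7. Vowels shift forward by 7 and consonants shift forward by 9.
For super: s(cons)+9=b, u(vowel)+7=b, p(cons)+9=y, e(vowel)+7=l, r(cons)+9=a.

bbyla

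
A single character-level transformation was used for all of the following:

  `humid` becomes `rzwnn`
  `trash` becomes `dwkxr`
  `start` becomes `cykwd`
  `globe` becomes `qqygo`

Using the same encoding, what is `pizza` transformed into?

Shifts by position in humid: pos 0: h→r (+10), pos 1: u→z (+5), pos 2: m→w (+10), pos 3: i→n (+5) — repeating every 2. The shifts repeat in a cycle of length 2: positions 0,1,… shift by +10, +5, then the pattern repeats.
For pizza: p+10=z, i+5=n, z+10=j, z+5=e, a+10=k.

znjek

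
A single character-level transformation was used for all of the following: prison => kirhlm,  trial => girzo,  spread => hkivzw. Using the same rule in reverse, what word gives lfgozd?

Each letter is replaced by its mirror in the alphabet: a↔z, b↔y, c↔x, and so on (the Atbash cipher).
Decoding lfgozd: l↔o, f↔u, g↔t, o↔l, z↔a, d↔w.

outlaw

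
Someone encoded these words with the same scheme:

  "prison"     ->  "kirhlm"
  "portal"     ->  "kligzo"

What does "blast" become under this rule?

Each pair mirrors across the alphabet (p↔k, r↔i, i↔r): positions sum to 25. Letters are reflected about the middle of the alphabet (position → 25−position): Atbash.
On blast: b↔y, l↔o, a↔z, s↔h, t↔g.

yozhg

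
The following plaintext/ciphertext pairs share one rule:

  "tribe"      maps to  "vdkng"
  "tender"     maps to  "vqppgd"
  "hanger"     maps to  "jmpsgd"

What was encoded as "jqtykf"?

hermit

A repeating key of period 2 is used — shifts +2, +12 over and over.
Decoding jqtykf: j−2=h, q−12=e, t−2=r, y−12=m, k−2=i, f−12=t.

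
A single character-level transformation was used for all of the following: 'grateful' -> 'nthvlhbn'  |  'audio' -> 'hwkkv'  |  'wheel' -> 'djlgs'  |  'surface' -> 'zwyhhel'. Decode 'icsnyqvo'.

It's a Vigenère-style cipher with numeric key [7,2]: position i shifts by key[i mod 2].
Decoding icsnyqvo: i−7=b, c−2=a, s−7=l, n−2=l, y−7=r, q−2=o, v−7=o, o−2=m.

ballroom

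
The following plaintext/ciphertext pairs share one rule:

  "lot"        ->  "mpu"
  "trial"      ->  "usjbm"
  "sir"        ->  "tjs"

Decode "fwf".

It's a constant shift of +1 (ROT1).
Reversing it on fwf: f−1=e, w−1=v, f−1=e.

eve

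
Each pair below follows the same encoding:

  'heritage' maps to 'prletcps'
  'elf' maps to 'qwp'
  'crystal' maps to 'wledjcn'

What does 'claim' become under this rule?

xtlwn

The word is reversed, then every letter is shifted forward by 11.
On claim: reverse → mialc; then shift: m+11=x, i+11=t, a+11=l, l+11=w, c+11=n.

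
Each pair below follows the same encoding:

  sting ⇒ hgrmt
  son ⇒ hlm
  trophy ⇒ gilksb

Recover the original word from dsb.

Each pair mirrors across the alphabet (s↔h, t↔g, i↔r): positions sum to 25. Letters are reflected about the middle of the alphabet (position → 25−position): Atbash.
Decoding dsb: d↔w, s↔h, b↔y.

why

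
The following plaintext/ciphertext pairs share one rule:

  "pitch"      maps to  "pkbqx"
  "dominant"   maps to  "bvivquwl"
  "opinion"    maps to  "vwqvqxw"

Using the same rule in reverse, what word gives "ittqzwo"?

gorilla

The output letters match the input read backwards, each shifted +8: pitch reversed is hctip. Two steps: reverse the string, then apply a Caesar shift of +8.
Undoing it on ittqzwo: shift back: i−8=a, t−8=l, t−8=l, q−8=i, z−8=r, w−8=o, o−8=g → allirog; then reverse → gorilla.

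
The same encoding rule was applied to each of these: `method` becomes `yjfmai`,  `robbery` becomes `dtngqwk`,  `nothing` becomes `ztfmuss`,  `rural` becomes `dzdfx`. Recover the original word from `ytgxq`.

Shifts by position in method: pos 0: m→y (+12), pos 1: e→j (+5), pos 2: t→f (+12), pos 3: h→m (+5) — repeating every 2. The shifts repeat in a cycle of length 2: positions 0,1,… shift by +12, +5, then the pattern repeats.
Decoding ytgxq: y−12=m, t−5=o, g−12=u, x−5=s, q−12=e.

mouse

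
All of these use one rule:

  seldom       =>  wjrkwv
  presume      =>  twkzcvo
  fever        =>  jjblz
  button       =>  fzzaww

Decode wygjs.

In seldom: s→w is +4, e→j is +5, l→r is +6, d→k is +7 — the shift increases by 1 each position. Letter i (0-indexed) is shifted by i+4, so successive shifts are 4, 5, 6, ….
Reversing it on wygjs: w−4=s, y−5=t, g−6=a, j−7=c, s−8=k.

stack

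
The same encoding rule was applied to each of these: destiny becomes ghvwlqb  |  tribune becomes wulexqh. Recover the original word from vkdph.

shame

It's a constant shift of +3 (ROT3).
Decoding vkdph: v−3=s, k−3=h, d−3=a, p−3=m, h−3=e.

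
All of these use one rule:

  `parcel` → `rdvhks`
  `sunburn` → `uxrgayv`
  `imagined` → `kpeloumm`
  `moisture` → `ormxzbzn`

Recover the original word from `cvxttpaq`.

Each letter shifts forward by (position + 2), i.e. 2, 3, 4, … — the shift grows by one for each successive letter.
Decoding cvxttpaq: c−2=a, v−3=s, x−4=t, t−5=o, t−6=n, p−7=i, a−8=s, q−9=h.

astonish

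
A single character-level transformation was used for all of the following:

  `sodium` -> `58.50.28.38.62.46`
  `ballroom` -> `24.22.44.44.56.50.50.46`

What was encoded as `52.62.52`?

The formula is n = 2×(alphabet index, a=1) + 20.
Undoing it on 52.62.52: 52→(52−20)÷2=16=p, 62→(62−20)÷2=21=u, 52→(52−20)÷2=16=p.

pup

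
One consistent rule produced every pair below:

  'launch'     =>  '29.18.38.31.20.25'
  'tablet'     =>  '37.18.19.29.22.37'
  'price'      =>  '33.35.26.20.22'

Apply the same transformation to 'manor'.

l is letter #12 and maps to 29: an offset of 17. The number is (letter's place in the alphabet, a=1) + 17.
Applying it to manor: m=13→30, a=1→18, n=14→31, o=15→32, r=18→35.

30.18.31.32.35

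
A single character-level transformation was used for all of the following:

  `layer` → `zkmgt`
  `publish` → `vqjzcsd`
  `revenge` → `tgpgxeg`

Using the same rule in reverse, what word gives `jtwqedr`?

brought

l(11)→z(25) and a(0)→k(10) fit y≡25x+10 (mod 26); the inverse of 25 mod 26 is 25. Each letter's alphabet position (a=0..z=25) is mapped through 25·x+10 mod 26 — an affine cipher.
Undoing it on jtwqedr: j(9)→25·(9−10)≡1=b; t(19)→25·(19−10)≡17=r; w(22)→25·(22−10)≡14=o; q(16)→25·(16−10)≡20=u; e(4)→25·(4−10)≡6=g; d(3)→25·(3−10)≡7=h; r(17)→25·(17−10)≡19=t (all mod 26).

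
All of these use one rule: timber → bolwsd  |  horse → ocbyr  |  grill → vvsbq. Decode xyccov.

Read the word backwards and shift each letter +10.
Reversing it on xyccov: shift back: x−10=n, y−10=o, c−10=s, c−10=s, o−10=e, v−10=l → nossel; then reverse → lesson.

lesson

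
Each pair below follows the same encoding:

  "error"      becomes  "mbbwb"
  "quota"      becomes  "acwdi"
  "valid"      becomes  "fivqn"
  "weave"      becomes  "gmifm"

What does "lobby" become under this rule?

The shift depends on letter class: consonant r→b is +10, but vowel e→m is +8. Vowels shift forward by 8 and consonants shift forward by 10.
On lobby: l(cons)+10=v, o(vowel)+8=w, b(cons)+10=l, b(cons)+10=l, y(cons)+10=i.

vwlli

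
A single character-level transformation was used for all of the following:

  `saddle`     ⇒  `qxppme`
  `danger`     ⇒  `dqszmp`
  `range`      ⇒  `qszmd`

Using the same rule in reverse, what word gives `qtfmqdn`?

breathe

The output letters match the input read backwards, each shifted +12: saddle reversed is elddas. Two steps: reverse the string, then apply a Caesar shift of +12.
Reversing it on qtfmqdn: shift back: q−12=e, t−12=h, f−12=t, m−12=a, q−12=e, d−12=r, n−12=b → ehtaerb; then reverse → breathe.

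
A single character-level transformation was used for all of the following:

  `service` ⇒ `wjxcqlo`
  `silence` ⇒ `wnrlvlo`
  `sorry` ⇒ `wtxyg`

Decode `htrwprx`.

dolphin

In service: s→w is +4, e→j is +5, r→x is +6, v→c is +7 — the shift increases by 1 each position. The shift increases by 1 at each position, starting from +4: 4, 5, 6, ….
Decoding htrwprx: h−4=d, t−5=o, r−6=l, w−7=p, p−8=h, r−9=i, x−10=n.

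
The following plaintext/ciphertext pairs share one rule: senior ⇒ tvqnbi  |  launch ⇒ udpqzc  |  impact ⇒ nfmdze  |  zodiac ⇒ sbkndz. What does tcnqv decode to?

shine

s(18)→t(19) and e(4)→v(21) fit y≡11x+3 (mod 26); the inverse of 11 mod 26 is 19. Each letter's alphabet position (a=0..z=25) is mapped through 11·x+3 mod 26 — an affine cipher.
Undoing it on tcnqv: t(19)→19·(19−3)≡18=s; c(2)→19·(2−3)≡7=h; n(13)→19·(13−3)≡8=i; q(16)→19·(16−3)≡13=n; v(21)→19·(21−3)≡4=e (all mod 26).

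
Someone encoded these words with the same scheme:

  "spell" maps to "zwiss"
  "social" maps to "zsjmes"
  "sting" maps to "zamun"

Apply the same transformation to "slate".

zseai

The shift depends on letter class: consonant s→z is +7, but vowel e→i is +4. Vowels shift forward by 4 and consonants shift forward by 7.
Applying it to slate: s(cons)+7=z, l(cons)+7=s, a(vowel)+4=e, t(cons)+7=a, e(vowel)+4=i.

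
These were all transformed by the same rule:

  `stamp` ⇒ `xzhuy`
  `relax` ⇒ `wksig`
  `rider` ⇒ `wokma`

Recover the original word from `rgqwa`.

major

In stamp: s→x is +5, t→z is +6, a→h is +7, m→u is +8 — the shift increases by 1 each position. Letter i (0-indexed) is shifted by i+5, so successive shifts are 5, 6, 7, ….
Decoding rgqwa: r−5=m, g−6=a, q−7=j, w−8=o, a−9=r.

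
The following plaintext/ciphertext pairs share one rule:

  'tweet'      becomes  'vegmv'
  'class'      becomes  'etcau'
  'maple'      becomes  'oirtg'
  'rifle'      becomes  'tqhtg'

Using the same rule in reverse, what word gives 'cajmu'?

Shifts by position in tweet: pos 0: t→v (+2), pos 1: w→e (+8), pos 2: e→g (+2), pos 3: e→m (+8) — repeating every 2. The shifts repeat in a cycle of length 2: positions 0,1,… shift by +2, +8, then the pattern repeats.
Reversing it on cajmu: c−2=a, a−8=s, j−2=h, m−8=e, u−2=s.

ashes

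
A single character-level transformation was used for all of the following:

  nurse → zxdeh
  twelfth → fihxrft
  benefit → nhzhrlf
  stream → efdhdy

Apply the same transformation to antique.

The shift depends on letter class: consonant n→z is +12, but vowel u→x is +3. Two shifts are in play — +3 for a/e/i/o/u, +12 for every other letter.
On antique: a(vowel)+3=d, n(cons)+12=z, t(cons)+12=f, i(vowel)+3=l, q(cons)+12=c, u(vowel)+3=x, e(vowel)+3=h.

dzflcxh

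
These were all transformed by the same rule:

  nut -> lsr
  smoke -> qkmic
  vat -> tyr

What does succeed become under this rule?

qsaaccb

Compare letters: n→l is +24, u→s is +24, t→r is +24 — a constant shift. It's a constant shift of +24 (ROT24).
On succeed: s+24=q, u+24=s, c+24=a, c+24=a, e+24=c, e+24=c, d+24=b.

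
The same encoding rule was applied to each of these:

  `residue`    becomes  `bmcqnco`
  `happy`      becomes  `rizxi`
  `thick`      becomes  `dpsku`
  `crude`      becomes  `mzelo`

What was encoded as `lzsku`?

brick

A repeating key of period 2 is used — shifts +10, +8 over and over.
Reversing it on lzsku: l−10=b, z−8=r, s−10=i, k−8=c, u−10=k.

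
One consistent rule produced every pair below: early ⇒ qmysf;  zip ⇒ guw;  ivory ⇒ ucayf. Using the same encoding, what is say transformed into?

zmf

Two shifts are in play — +12 for a/e/i/o/u, +7 for every other letter.
For say: s(cons)+7=z, a(vowel)+12=m, y(cons)+7=f.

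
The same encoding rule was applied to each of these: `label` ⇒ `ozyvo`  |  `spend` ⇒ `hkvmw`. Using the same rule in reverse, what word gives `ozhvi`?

Each pair mirrors across the alphabet (l↔o, a↔z, b↔y): positions sum to 25. This is the alphabet-reversal cipher (Atbash): a becomes z, b becomes y, etc.
Undoing it on ozhvi: o↔l, z↔a, h↔s, v↔e, i↔r.

laser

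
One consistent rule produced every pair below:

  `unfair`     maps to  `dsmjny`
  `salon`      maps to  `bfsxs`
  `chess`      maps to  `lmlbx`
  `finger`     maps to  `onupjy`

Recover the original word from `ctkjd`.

today

Shifts by position in unfair: pos 0: u→d (+9), pos 1: n→s (+5), pos 2: f→m (+7), pos 3: a→j (+9), pos 4: i→n (+5), pos 5: r→y (+7) — repeating every 3. A repeating key of period 3 is used — shifts +9, +5, +7 over and over.
Undoing it on ctkjd: c−9=t, t−5=o, k−7=d, j−9=a, d−5=y.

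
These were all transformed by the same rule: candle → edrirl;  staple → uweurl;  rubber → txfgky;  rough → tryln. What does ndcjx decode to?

In candle: c→e is +2, a→d is +3, n→r is +4, d→i is +5 — the shift increases by 1 each position. Each letter shifts forward by (position + 2), i.e. 2, 3, 4, … — the shift grows by one for each successive letter.
Reversing it on ndcjx: n−2=l, d−3=a, c−4=y, j−5=e, x−6=r.

layer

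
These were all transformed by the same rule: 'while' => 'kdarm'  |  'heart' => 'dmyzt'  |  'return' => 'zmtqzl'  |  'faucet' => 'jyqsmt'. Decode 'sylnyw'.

canvas

w(22)→k(10) and h(7)→d(3) fit y≡23x+24 (mod 26); the inverse of 23 mod 26 is 17. This is an affine cipher: with a=0,…,z=25, each position x becomes (23x+24) mod 26.
Reversing it on sylnyw: s(18)→17·(18−24)≡2=c; y(24)→17·(24−24)≡0=a; l(11)→17·(11−24)≡13=n; n(13)→17·(13−24)≡21=v; y(24)→17·(24−24)≡0=a; w(22)→17·(22−24)≡18=s (all mod 26).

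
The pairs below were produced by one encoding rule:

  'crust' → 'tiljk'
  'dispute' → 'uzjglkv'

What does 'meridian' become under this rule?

dvizuzre

Every letter moves 17 places later in the alphabet, wrapping around z→a.
For meridian: m+17=d, e+17=v, r+17=i, i+17=z, d+17=u, i+17=z, a+17=r, n+17=e.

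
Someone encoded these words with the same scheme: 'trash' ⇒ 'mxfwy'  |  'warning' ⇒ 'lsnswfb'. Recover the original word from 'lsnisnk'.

The output letters match the input read backwards, each shifted +5: trash reversed is hsart. Read the word backwards and shift each letter +5.
Reversing it on lsnisnk: shift back: l−5=g, s−5=n, n−5=i, i−5=d, s−5=n, n−5=i, k−5=f → gnidnif; then reverse → finding.

finding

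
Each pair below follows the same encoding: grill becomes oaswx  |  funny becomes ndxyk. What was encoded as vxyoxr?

In grill: g→o is +8, r→a is +9, i→s is +10, l→w is +11 — the shift increases by 1 each position. The shift increases by 1 at each position, starting from +8: 8, 9, 10, ….
Decoding vxyoxr: v−8=n, x−9=o, y−10=o, o−11=d, x−12=l, r−13=e.

noodle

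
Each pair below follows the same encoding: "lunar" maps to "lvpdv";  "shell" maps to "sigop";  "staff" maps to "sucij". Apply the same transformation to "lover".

In lunar: l→l is +0, u→v is +1, n→p is +2, a→d is +3 — the shift increases by 1 each position. Letter i (0-indexed) is shifted by i+0, so successive shifts are 0, 1, 2, ….
For lover: l+0=l, o+1=p, v+2=x, e+3=h, r+4=v.

lpxhv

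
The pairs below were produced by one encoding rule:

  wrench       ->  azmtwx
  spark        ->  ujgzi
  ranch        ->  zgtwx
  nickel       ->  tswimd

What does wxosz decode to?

w(22)→a(0) and r(17)→z(25) fit y≡21x+6 (mod 26); the inverse of 21 mod 26 is 5. Treating letters as 0–25, the rule is x ↦ 21x + 6 (mod 26).
Decoding wxosz: w(22)→5·(22−6)≡2=c; x(23)→5·(23−6)≡7=h; o(14)→5·(14−6)≡14=o; s(18)→5·(18−6)≡8=i; z(25)→5·(25−6)≡17=r (all mod 26).

choir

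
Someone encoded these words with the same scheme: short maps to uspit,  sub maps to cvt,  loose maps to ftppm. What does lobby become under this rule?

zccpm

The output letters match the input read backwards, each shifted +1: short reversed is trohs. The word is reversed, then every letter is shifted forward by 1.
Applying it to lobby: reverse → ybbol; then shift: y+1=z, b+1=c, b+1=c, o+1=p, l+1=m.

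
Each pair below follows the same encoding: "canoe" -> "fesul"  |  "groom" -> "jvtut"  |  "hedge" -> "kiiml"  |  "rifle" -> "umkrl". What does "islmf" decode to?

In canoe: c→f is +3, a→e is +4, n→s is +5, o→u is +6 — the shift increases by 1 each position. Each letter shifts forward by (position + 3), i.e. 3, 4, 5, … — the shift grows by one for each successive letter.
Decoding islmf: i−3=f, s−4=o, l−5=g, m−6=g, f−7=y.

foggy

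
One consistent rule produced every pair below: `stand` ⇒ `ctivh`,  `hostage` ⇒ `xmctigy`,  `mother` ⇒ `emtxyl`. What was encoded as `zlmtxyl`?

brother

s(18)→c(2) and t(19)→t(19) fit y≡17x+8 (mod 26); the inverse of 17 mod 26 is 23. This is an affine cipher: with a=0,…,z=25, each position x becomes (17x+8) mod 26.
Undoing it on zlmtxyl: z(25)→23·(25−8)≡1=b; l(11)→23·(11−8)≡17=r; m(12)→23·(12−8)≡14=o; t(19)→23·(19−8)≡19=t; x(23)→23·(23−8)≡7=h; y(24)→23·(24−8)≡4=e; l(11)→23·(11−8)≡17=r (all mod 26).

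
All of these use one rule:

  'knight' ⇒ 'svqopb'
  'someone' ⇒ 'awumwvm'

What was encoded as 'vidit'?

Each letter is shifted forward by 8 in the alphabet (a Caesar shift of +8).
Undoing it on vidit: v−8=n, i−8=a, d−8=v, i−8=a, t−8=l.

naval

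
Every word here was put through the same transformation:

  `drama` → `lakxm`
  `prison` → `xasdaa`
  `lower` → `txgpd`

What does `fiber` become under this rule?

nrlpd

In drama: d→l is +8, r→a is +9, a→k is +10, m→x is +11 — the shift increases by 1 each position. Each letter shifts forward by (position + 8), i.e. 8, 9, 10, … — the shift grows by one for each successive letter.
For fiber: f+8=n, i+9=r, b+10=l, e+11=p, r+12=d.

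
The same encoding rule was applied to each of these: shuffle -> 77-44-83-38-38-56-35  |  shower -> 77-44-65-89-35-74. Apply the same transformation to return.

74-35-80-83-74-62

With a=1..z=26, the number is 3·pos + 20.
On return: r=18→74, e=5→35, t=20→80, u=21→83, r=18→74, n=14→62.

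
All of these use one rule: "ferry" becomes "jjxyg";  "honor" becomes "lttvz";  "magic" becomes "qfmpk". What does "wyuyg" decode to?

story

In ferry: f→j is +4, e→j is +5, r→x is +6, r→y is +7 — the shift increases by 1 each position. Letter i (0-indexed) is shifted by i+4, so successive shifts are 4, 5, 6, ….
Decoding wyuyg: w−4=s, y−5=t, u−6=o, y−7=r, g−8=y.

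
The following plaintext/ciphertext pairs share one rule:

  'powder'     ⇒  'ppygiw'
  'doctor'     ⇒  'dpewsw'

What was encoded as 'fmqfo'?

In powder: p→p is +0, o→p is +1, w→y is +2, d→g is +3 — the shift increases by 1 each position. The shift increases by 1 at each position, starting from +0: 0, 1, 2, ….
Reversing it on fmqfo: f−0=f, m−1=l, q−2=o, f−3=c, o−4=k.

flock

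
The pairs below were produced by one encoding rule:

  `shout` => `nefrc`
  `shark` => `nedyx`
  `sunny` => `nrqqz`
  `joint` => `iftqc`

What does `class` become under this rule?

hmdnn

This is an affine cipher: with a=0,…,z=25, each position x becomes (15x+3) mod 26.
On class: c(2)→15·2+3≡7=h; l(11)→15·11+3≡12=m; a(0)→15·0+3≡3=d; s(18)→15·18+3≡13=n; s(18)→15·18+3≡13=n (all mod 26).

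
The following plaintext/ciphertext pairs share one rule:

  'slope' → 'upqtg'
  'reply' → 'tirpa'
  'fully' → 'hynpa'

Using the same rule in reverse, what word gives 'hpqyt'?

flour

Shifts by position in slope: pos 0: s→u (+2), pos 1: l→p (+4), pos 2: o→q (+2), pos 3: p→t (+4) — repeating every 2. It's a Vigenère-style cipher with numeric key [2,4]: position i shifts by key[i mod 2].
Decoding hpqyt: h−2=f, p−4=l, q−2=o, y−4=u, t−2=r.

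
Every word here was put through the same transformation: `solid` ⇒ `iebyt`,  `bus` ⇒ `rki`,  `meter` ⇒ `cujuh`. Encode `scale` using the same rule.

Compare letters: s→i is +16, o→e is +16, l→b is +16 — a constant shift. Every letter moves 16 places later in the alphabet, wrapping around z→a.
Applying it to scale: s+16=i, c+16=s, a+16=q, l+16=b, e+16=u.

isqbu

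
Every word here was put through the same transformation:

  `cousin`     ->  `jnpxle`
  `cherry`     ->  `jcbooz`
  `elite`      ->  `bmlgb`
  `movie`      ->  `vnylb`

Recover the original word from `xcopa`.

shrub

c(2)→j(9) and o(14)→n(13) fit y≡9x+17 (mod 26); the inverse of 9 mod 26 is 3. Each letter's alphabet position (a=0..z=25) is mapped through 9·x+17 mod 26 — an affine cipher.
Decoding xcopa: x(23)→3·(23−17)≡18=s; c(2)→3·(2−17)≡7=h; o(14)→3·(14−17)≡17=r; p(15)→3·(15−17)≡20=u; a(0)→3·(0−17)≡1=b (all mod 26).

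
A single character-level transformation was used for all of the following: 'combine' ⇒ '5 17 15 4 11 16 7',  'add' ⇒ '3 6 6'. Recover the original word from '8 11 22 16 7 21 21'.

c is letter #3 and maps to 5: an offset of 2. The number is (letter's place in the alphabet, a=1) + 2.
Decoding 8 11 22 16 7 21 21: 8→(8−2)÷1=6=f, 11→(11−2)÷1=9=i, 22→(22−2)÷1=20=t, 16→(16−2)÷1=14=n, 7→(7−2)÷1=5=e, 21→(21−2)÷1=19=s, 21→(21−2)÷1=19=s.

fitness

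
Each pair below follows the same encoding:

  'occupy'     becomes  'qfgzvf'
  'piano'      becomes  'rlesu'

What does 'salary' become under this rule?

In occupy: o→q is +2, c→f is +3, c→g is +4, u→z is +5 — the shift increases by 1 each position. Letter i (0-indexed) is shifted by i+2, so successive shifts are 2, 3, 4, ….
For salary: s+2=u, a+3=d, l+4=p, a+5=f, r+6=x, y+7=f.

udpfxf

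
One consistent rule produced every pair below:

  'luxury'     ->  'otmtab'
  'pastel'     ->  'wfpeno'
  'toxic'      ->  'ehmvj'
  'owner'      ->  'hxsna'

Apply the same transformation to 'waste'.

l(11)→o(14) and u(20)→t(19) fit y≡15x+5 (mod 26); the inverse of 15 mod 26 is 7. Treating letters as 0–25, the rule is x ↦ 15x + 5 (mod 26).
On waste: w(22)→15·22+5≡23=x; a(0)→15·0+5≡5=f; s(18)→15·18+5≡15=p; t(19)→15·19+5≡4=e; e(4)→15·4+5≡13=n (all mod 26).

xfpen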